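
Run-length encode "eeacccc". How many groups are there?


Input: eeacccc
Scanning for consecutive runs:
  Group 1: 'e' x 2 (positions 0-1)
  Group 2: 'a' x 1 (positions 2-2)
  Group 3: 'c' x 4 (positions 3-6)
Total groups: 3

3


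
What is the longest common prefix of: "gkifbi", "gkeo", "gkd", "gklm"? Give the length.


Words: gkifbi, gkeo, gkd, gklm
  Position 0: all 'g' => match
  Position 1: all 'k' => match
  Position 2: ('i', 'e', 'd', 'l') => mismatch, stop
LCP = "gk" (length 2)

2


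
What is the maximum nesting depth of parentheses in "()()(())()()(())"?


Input: "()()(())()()(())"
Tracking depth:
  Position 0 '(': depth becomes 1
  Position 1 ')': depth becomes 0
  Position 2 '(': depth becomes 1
  Position 3 ')': depth becomes 0
  Position 4 '(': depth becomes 1
  Position 5 '(': depth becomes 2
  Position 6 ')': depth becomes 1
  Position 7 ')': depth becomes 0
  Position 8 '(': depth becomes 1
  Position 9 ')': depth becomes 0
  Position 10 '(': depth becomes 1
  Position 11 ')': depth becomes 0
  Position 12 '(': depth becomes 1
  Position 13 '(': depth becomes 2
  Position 14 ')': depth becomes 1
  Position 15 ')': depth becomes 0
Maximum depth reached: 2

2


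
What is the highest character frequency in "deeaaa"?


Input: deeaaa
Character counts:
  'a': 3
  'd': 1
  'e': 2
Maximum frequency: 3

3


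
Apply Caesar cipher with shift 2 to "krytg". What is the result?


Caesar cipher: shift "krytg" by 2
  'k' (pos 10) + 2 = pos 12 = 'm'
  'r' (pos 17) + 2 = pos 19 = 't'
  'y' (pos 24) + 2 = pos 0 = 'a'
  't' (pos 19) + 2 = pos 21 = 'v'
  'g' (pos 6) + 2 = pos 8 = 'i'
Result: mtavi

mtavi


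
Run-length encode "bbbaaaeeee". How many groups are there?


Input: bbbaaaeeee
Scanning for consecutive runs:
  Group 1: 'b' x 3 (positions 0-2)
  Group 2: 'a' x 3 (positions 3-5)
  Group 3: 'e' x 4 (positions 6-9)
Total groups: 3

3


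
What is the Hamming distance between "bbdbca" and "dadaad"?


Comparing "bbdbca" and "dadaad" position by position:
  Position 0: 'b' vs 'd' => differ
  Position 1: 'b' vs 'a' => differ
  Position 2: 'd' vs 'd' => same
  Position 3: 'b' vs 'a' => differ
  Position 4: 'c' vs 'a' => differ
  Position 5: 'a' vs 'd' => differ
Total differences (Hamming distance): 5

5


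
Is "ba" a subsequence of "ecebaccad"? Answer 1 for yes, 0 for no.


Check if "ba" is a subsequence of "ecebaccad"
Greedy scan:
  Position 0 ('e'): no match needed
  Position 1 ('c'): no match needed
  Position 2 ('e'): no match needed
  Position 3 ('b'): matches sub[0] = 'b'
  Position 4 ('a'): matches sub[1] = 'a'
  Position 5 ('c'): no match needed
  Position 6 ('c'): no match needed
  Position 7 ('a'): no match needed
  Position 8 ('d'): no match needed
All 2 characters matched => is a subsequence

1


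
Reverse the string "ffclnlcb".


Input: ffclnlcb
Reading characters right to left:
  Position 7: 'b'
  Position 6: 'c'
  Position 5: 'l'
  Position 4: 'n'
  Position 3: 'l'
  Position 2: 'c'
  Position 1: 'f'
  Position 0: 'f'
Reversed: bclnlcff

bclnlcff


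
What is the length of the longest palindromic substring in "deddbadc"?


Input: "deddbadc"
Checking substrings for palindromes:
  [0:3] "ded" (len 3) => palindrome
  [2:4] "dd" (len 2) => palindrome
Longest palindromic substring: "ded" with length 3

3


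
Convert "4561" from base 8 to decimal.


Input: "4561" in base 8
Positional expansion:
  Digit '4' (value 4) x 8^3 = 2048
  Digit '5' (value 5) x 8^2 = 320
  Digit '6' (value 6) x 8^1 = 48
  Digit '1' (value 1) x 8^0 = 1
Sum = 2417

2417


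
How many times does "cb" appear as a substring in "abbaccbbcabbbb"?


Searching for "cb" in "abbaccbbcabbbb"
Scanning each position:
  Position 0: "ab" => no
  Position 1: "bb" => no
  Position 2: "ba" => no
  Position 3: "ac" => no
  Position 4: "cc" => no
  Position 5: "cb" => MATCH
  Position 6: "bb" => no
  Position 7: "bc" => no
  Position 8: "ca" => no
  Position 9: "ab" => no
  Position 10: "bb" => no
  Position 11: "bb" => no
  Position 12: "bb" => no
Total occurrences: 1

1


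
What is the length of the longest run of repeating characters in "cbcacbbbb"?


Input: "cbcacbbbb"
Scanning for longest run:
  Position 1 ('b'): new char, reset run to 1
  Position 2 ('c'): new char, reset run to 1
  Position 3 ('a'): new char, reset run to 1
  Position 4 ('c'): new char, reset run to 1
  Position 5 ('b'): new char, reset run to 1
  Position 6 ('b'): continues run of 'b', length=2
  Position 7 ('b'): continues run of 'b', length=3
  Position 8 ('b'): continues run of 'b', length=4
Longest run: 'b' with length 4

4


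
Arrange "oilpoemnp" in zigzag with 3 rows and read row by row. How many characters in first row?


Zigzag "oilpoemnp" into 3 rows:
Placing characters:
  'o' => row 0
  'i' => row 1
  'l' => row 2
  'p' => row 1
  'o' => row 0
  'e' => row 1
  'm' => row 2
  'n' => row 1
  'p' => row 0
Rows:
  Row 0: "oop"
  Row 1: "ipen"
  Row 2: "lm"
First row length: 3

3


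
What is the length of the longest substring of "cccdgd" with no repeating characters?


Input: "cccdgd"
Sliding window (track last position of each char):
  Position 0 ('c'): window [0,0] length 1 -- new best
  Position 1 ('c'): repeat (last at 0), move window start to 1
  Position 1 ('c'): window [1,1] length 1
  Position 2 ('c'): repeat (last at 1), move window start to 2
  Position 2 ('c'): window [2,2] length 1
  Position 3 ('d'): window [2,3] length 2 -- new best
  Position 4 ('g'): window [2,4] length 3 -- new best
  Position 5 ('d'): repeat (last at 3), move window start to 4
  Position 5 ('d'): window [4,5] length 2
Longest substring with no repeats: "cdg" with length 3

3


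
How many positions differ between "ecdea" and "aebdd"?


Comparing "ecdea" and "aebdd" position by position:
  Position 0: 'e' vs 'a' => DIFFER
  Position 1: 'c' vs 'e' => DIFFER
  Position 2: 'd' vs 'b' => DIFFER
  Position 3: 'e' vs 'd' => DIFFER
  Position 4: 'a' vs 'd' => DIFFER
Positions that differ: 5

5


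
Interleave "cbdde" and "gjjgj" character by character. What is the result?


Interleaving "cbdde" and "gjjgj":
  Position 0: 'c' from first, 'g' from second => "cg"
  Position 1: 'b' from first, 'j' from second => "bj"
  Position 2: 'd' from first, 'j' from second => "dj"
  Position 3: 'd' from first, 'g' from second => "dg"
  Position 4: 'e' from first, 'j' from second => "ej"
Result: cgbjdjdgej

cgbjdjdgej


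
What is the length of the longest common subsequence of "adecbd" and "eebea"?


LCS of "adecbd" and "eebea"
DP table:
           e    e    b    e    a
      0    0    0    0    0    0
  a   0    0    0    0    0    1
  d   0    0    0    0    0    1
  e   0    1    1    1    1    1
  c   0    1    1    1    1    1
  b   0    1    1    2    2    2
  d   0    1    1    2    2    2
LCS length = dp[6][5] = 2

2


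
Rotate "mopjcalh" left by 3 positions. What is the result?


Input: "mopjcalh", rotate left by 3
First 3 characters: "mop"
Remaining characters: "jcalh"
Concatenate remaining + first: "jcalh" + "mop" = "jcalhmop"

jcalhmop


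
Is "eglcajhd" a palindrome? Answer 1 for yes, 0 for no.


Input: eglcajhd
Reversed: dhjaclge
  Compare pos 0 ('e') with pos 7 ('d'): MISMATCH
  Compare pos 1 ('g') with pos 6 ('h'): MISMATCH
  Compare pos 2 ('l') with pos 5 ('j'): MISMATCH
  Compare pos 3 ('c') with pos 4 ('a'): MISMATCH
Result: not a palindrome

0


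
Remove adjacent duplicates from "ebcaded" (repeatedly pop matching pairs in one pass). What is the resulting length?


Input: ebcaded
Stack-based adjacent duplicate removal:
  Read 'e': push. Stack: e
  Read 'b': push. Stack: eb
  Read 'c': push. Stack: ebc
  Read 'a': push. Stack: ebca
  Read 'd': push. Stack: ebcad
  Read 'e': push. Stack: ebcade
  Read 'd': push. Stack: ebcaded
Final stack: "ebcaded" (length 7)

7


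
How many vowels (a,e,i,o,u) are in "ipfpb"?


Input: ipfpb
Checking each character:
  'i' at position 0: vowel (running total: 1)
  'p' at position 1: consonant
  'f' at position 2: consonant
  'p' at position 3: consonant
  'b' at position 4: consonant
Total vowels: 1

1


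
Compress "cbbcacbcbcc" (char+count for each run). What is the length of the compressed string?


Input: cbbcacbcbcc
Runs:
  'c' x 1 => "c1"
  'b' x 2 => "b2"
  'c' x 1 => "c1"
  'a' x 1 => "a1"
  'c' x 1 => "c1"
  'b' x 1 => "b1"
  'c' x 1 => "c1"
  'b' x 1 => "b1"
  'c' x 2 => "c2"
Compressed: "c1b2c1a1c1b1c1b1c2"
Compressed length: 18

18


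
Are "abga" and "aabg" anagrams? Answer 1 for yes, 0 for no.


Strings: "abga", "aabg"
Sorted first:  aabg
Sorted second: aabg
Sorted forms match => anagrams

1


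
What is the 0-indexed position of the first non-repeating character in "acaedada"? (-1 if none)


Input: acaedada
Character frequencies:
  'a': 4
  'c': 1
  'd': 2
  'e': 1
Scanning left to right for freq == 1:
  Position 0 ('a'): freq=4, skip
  Position 1 ('c'): unique! => answer = 1

1


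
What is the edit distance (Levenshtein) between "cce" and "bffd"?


Computing edit distance: "cce" -> "bffd"
DP table:
           b    f    f    d
      0    1    2    3    4
  c   1    1    2    3    4
  c   2    2    2    3    4
  e   3    3    3    3    4
Edit distance = dp[3][4] = 4

4


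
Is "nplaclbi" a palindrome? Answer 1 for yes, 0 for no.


Input: nplaclbi
Reversed: iblcalpn
  Compare pos 0 ('n') with pos 7 ('i'): MISMATCH
  Compare pos 1 ('p') with pos 6 ('b'): MISMATCH
  Compare pos 2 ('l') with pos 5 ('l'): match
  Compare pos 3 ('a') with pos 4 ('c'): MISMATCH
Result: not a palindrome

0


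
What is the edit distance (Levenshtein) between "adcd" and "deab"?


Computing edit distance: "adcd" -> "deab"
DP table:
           d    e    a    b
      0    1    2    3    4
  a   1    1    2    2    3
  d   2    1    2    3    3
  c   3    2    2    3    4
  d   4    3    3    3    4
Edit distance = dp[4][4] = 4

4


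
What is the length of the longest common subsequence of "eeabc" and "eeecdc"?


LCS of "eeabc" and "eeecdc"
DP table:
           e    e    e    c    d    c
      0    0    0    0    0    0    0
  e   0    1    1    1    1    1    1
  e   0    1    2    2    2    2    2
  a   0    1    2    2    2    2    2
  b   0    1    2    2    2    2    2
  c   0    1    2    2    3    3    3
LCS length = dp[5][6] = 3

3


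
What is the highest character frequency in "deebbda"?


Input: deebbda
Character counts:
  'a': 1
  'b': 2
  'd': 2
  'e': 2
Maximum frequency: 2

2


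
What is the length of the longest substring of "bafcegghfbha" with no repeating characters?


Input: "bafcegghfbha"
Sliding window (track last position of each char):
  Position 0 ('b'): window [0,0] length 1 -- new best
  Position 1 ('a'): window [0,1] length 2 -- new best
  Position 2 ('f'): window [0,2] length 3 -- new best
  Position 3 ('c'): window [0,3] length 4 -- new best
  Position 4 ('e'): window [0,4] length 5 -- new best
  Position 5 ('g'): window [0,5] length 6 -- new best
  Position 6 ('g'): repeat (last at 5), move window start to 6
  Position 6 ('g'): window [6,6] length 1
  Position 7 ('h'): window [6,7] length 2
  Position 8 ('f'): window [6,8] length 3
  Position 9 ('b'): window [6,9] length 4
  Position 10 ('h'): repeat (last at 7), move window start to 8
  Position 10 ('h'): window [8,10] length 3
  Position 11 ('a'): window [8,11] length 4
Longest substring with no repeats: "bafceg" with length 6

6


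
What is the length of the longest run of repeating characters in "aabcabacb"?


Input: "aabcabacb"
Scanning for longest run:
  Position 1 ('a'): continues run of 'a', length=2
  Position 2 ('b'): new char, reset run to 1
  Position 3 ('c'): new char, reset run to 1
  Position 4 ('a'): new char, reset run to 1
  Position 5 ('b'): new char, reset run to 1
  Position 6 ('a'): new char, reset run to 1
  Position 7 ('c'): new char, reset run to 1
  Position 8 ('b'): new char, reset run to 1
Longest run: 'a' with length 2

2


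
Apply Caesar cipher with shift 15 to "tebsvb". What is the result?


Caesar cipher: shift "tebsvb" by 15
  't' (pos 19) + 15 = pos 8 = 'i'
  'e' (pos 4) + 15 = pos 19 = 't'
  'b' (pos 1) + 15 = pos 16 = 'q'
  's' (pos 18) + 15 = pos 7 = 'h'
  'v' (pos 21) + 15 = pos 10 = 'k'
  'b' (pos 1) + 15 = pos 16 = 'q'
Result: itqhkq

itqhkq


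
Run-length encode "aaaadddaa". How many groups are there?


Input: aaaadddaa
Scanning for consecutive runs:
  Group 1: 'a' x 4 (positions 0-3)
  Group 2: 'd' x 3 (positions 4-6)
  Group 3: 'a' x 2 (positions 7-8)
Total groups: 3

3


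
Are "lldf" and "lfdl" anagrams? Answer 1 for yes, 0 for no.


Strings: "lldf", "lfdl"
Sorted first:  dfll
Sorted second: dfll
Sorted forms match => anagrams

1


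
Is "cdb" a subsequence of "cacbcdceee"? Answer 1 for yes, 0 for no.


Check if "cdb" is a subsequence of "cacbcdceee"
Greedy scan:
  Position 0 ('c'): matches sub[0] = 'c'
  Position 1 ('a'): no match needed
  Position 2 ('c'): no match needed
  Position 3 ('b'): no match needed
  Position 4 ('c'): no match needed
  Position 5 ('d'): matches sub[1] = 'd'
  Position 6 ('c'): no match needed
  Position 7 ('e'): no match needed
  Position 8 ('e'): no match needed
  Position 9 ('e'): no match needed
Only matched 2/3 characters => not a subsequence

0


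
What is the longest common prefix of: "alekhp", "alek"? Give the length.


Words: alekhp, alek
  Position 0: all 'a' => match
  Position 1: all 'l' => match
  Position 2: all 'e' => match
  Position 3: all 'k' => match
LCP = "alek" (length 4)

4


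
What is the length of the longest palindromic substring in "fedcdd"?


Input: "fedcdd"
Checking substrings for palindromes:
  [2:5] "dcd" (len 3) => palindrome
  [4:6] "dd" (len 2) => palindrome
Longest palindromic substring: "dcd" with length 3

3


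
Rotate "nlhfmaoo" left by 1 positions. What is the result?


Input: "nlhfmaoo", rotate left by 1
First 1 characters: "n"
Remaining characters: "lhfmaoo"
Concatenate remaining + first: "lhfmaoo" + "n" = "lhfmaoon"

lhfmaoon


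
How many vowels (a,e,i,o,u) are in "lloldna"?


Input: lloldna
Checking each character:
  'l' at position 0: consonant
  'l' at position 1: consonant
  'o' at position 2: vowel (running total: 1)
  'l' at position 3: consonant
  'd' at position 4: consonant
  'n' at position 5: consonant
  'a' at position 6: vowel (running total: 2)
Total vowels: 2

2


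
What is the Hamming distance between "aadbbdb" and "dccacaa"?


Comparing "aadbbdb" and "dccacaa" position by position:
  Position 0: 'a' vs 'd' => differ
  Position 1: 'a' vs 'c' => differ
  Position 2: 'd' vs 'c' => differ
  Position 3: 'b' vs 'a' => differ
  Position 4: 'b' vs 'c' => differ
  Position 5: 'd' vs 'a' => differ
  Position 6: 'b' vs 'a' => differ
Total differences (Hamming distance): 7

7


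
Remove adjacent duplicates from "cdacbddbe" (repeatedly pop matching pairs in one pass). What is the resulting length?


Input: cdacbddbe
Stack-based adjacent duplicate removal:
  Read 'c': push. Stack: c
  Read 'd': push. Stack: cd
  Read 'a': push. Stack: cda
  Read 'c': push. Stack: cdac
  Read 'b': push. Stack: cdacb
  Read 'd': push. Stack: cdacbd
  Read 'd': matches stack top 'd' => pop. Stack: cdacb
  Read 'b': matches stack top 'b' => pop. Stack: cdac
  Read 'e': push. Stack: cdace
Final stack: "cdace" (length 5)

5


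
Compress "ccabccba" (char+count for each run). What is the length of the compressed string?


Input: ccabccba
Runs:
  'c' x 2 => "c2"
  'a' x 1 => "a1"
  'b' x 1 => "b1"
  'c' x 2 => "c2"
  'b' x 1 => "b1"
  'a' x 1 => "a1"
Compressed: "c2a1b1c2b1a1"
Compressed length: 12

12


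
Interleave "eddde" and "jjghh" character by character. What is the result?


Interleaving "eddde" and "jjghh":
  Position 0: 'e' from first, 'j' from second => "ej"
  Position 1: 'd' from first, 'j' from second => "dj"
  Position 2: 'd' from first, 'g' from second => "dg"
  Position 3: 'd' from first, 'h' from second => "dh"
  Position 4: 'e' from first, 'h' from second => "eh"
Result: ejdjdgdheh

ejdjdgdheh


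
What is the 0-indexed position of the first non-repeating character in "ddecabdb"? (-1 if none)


Input: ddecabdb
Character frequencies:
  'a': 1
  'b': 2
  'c': 1
  'd': 3
  'e': 1
Scanning left to right for freq == 1:
  Position 0 ('d'): freq=3, skip
  Position 1 ('d'): freq=3, skip
  Position 2 ('e'): unique! => answer = 2

2


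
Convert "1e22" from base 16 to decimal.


Input: "1e22" in base 16
Positional expansion:
  Digit '1' (value 1) x 16^3 = 4096
  Digit 'e' (value 14) x 16^2 = 3584
  Digit '2' (value 2) x 16^1 = 32
  Digit '2' (value 2) x 16^0 = 2
Sum = 7714

7714


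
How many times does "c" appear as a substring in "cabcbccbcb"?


Searching for "c" in "cabcbccbcb"
Scanning each position:
  Position 0: "c" => MATCH
  Position 1: "a" => no
  Position 2: "b" => no
  Position 3: "c" => MATCH
  Position 4: "b" => no
  Position 5: "c" => MATCH
  Position 6: "c" => MATCH
  Position 7: "b" => no
  Position 8: "c" => MATCH
  Position 9: "b" => no
Total occurrences: 5

5


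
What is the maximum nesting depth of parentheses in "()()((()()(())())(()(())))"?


Input: "()()((()()(())())(()(())))"
Tracking depth:
  Position 0 '(': depth becomes 1
  Position 1 ')': depth becomes 0
  Position 2 '(': depth becomes 1
  Position 3 ')': depth becomes 0
  Position 4 '(': depth becomes 1
  Position 5 '(': depth becomes 2
  Position 6 '(': depth becomes 3
  Position 7 ')': depth becomes 2
  Position 8 '(': depth becomes 3
  Position 9 ')': depth becomes 2
  Position 10 '(': depth becomes 3
  Position 11 '(': depth becomes 4
  Position 12 ')': depth becomes 3
  Position 13 ')': depth becomes 2
  Position 14 '(': depth becomes 3
  Position 15 ')': depth becomes 2
  Position 16 ')': depth becomes 1
  Position 17 '(': depth becomes 2
  Position 18 '(': depth becomes 3
  Position 19 ')': depth becomes 2
  Position 20 '(': depth becomes 3
  Position 21 '(': depth becomes 4
  Position 22 ')': depth becomes 3
  Position 23 ')': depth becomes 2
  Position 24 ')': depth becomes 1
  Position 25 ')': depth becomes 0
Maximum depth reached: 4

4


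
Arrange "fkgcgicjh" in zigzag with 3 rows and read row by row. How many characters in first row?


Zigzag "fkgcgicjh" into 3 rows:
Placing characters:
  'f' => row 0
  'k' => row 1
  'g' => row 2
  'c' => row 1
  'g' => row 0
  'i' => row 1
  'c' => row 2
  'j' => row 1
  'h' => row 0
Rows:
  Row 0: "fgh"
  Row 1: "kcij"
  Row 2: "gc"
First row length: 3

3


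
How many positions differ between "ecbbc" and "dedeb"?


Comparing "ecbbc" and "dedeb" position by position:
  Position 0: 'e' vs 'd' => DIFFER
  Position 1: 'c' vs 'e' => DIFFER
  Position 2: 'b' vs 'd' => DIFFER
  Position 3: 'b' vs 'e' => DIFFER
  Position 4: 'c' vs 'b' => DIFFER
Positions that differ: 5

5


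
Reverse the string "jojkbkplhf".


Input: jojkbkplhf
Reading characters right to left:
  Position 9: 'f'
  Position 8: 'h'
  Position 7: 'l'
  Position 6: 'p'
  Position 5: 'k'
  Position 4: 'b'
  Position 3: 'k'
  Position 2: 'j'
  Position 1: 'o'
  Position 0: 'j'
Reversed: fhlpkbkjoj

fhlpkbkjoj


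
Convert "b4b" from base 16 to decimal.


Input: "b4b" in base 16
Positional expansion:
  Digit 'b' (value 11) x 16^2 = 2816
  Digit '4' (value 4) x 16^1 = 64
  Digit 'b' (value 11) x 16^0 = 11
Sum = 2891

2891


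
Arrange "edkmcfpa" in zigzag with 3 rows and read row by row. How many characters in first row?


Zigzag "edkmcfpa" into 3 rows:
Placing characters:
  'e' => row 0
  'd' => row 1
  'k' => row 2
  'm' => row 1
  'c' => row 0
  'f' => row 1
  'p' => row 2
  'a' => row 1
Rows:
  Row 0: "ec"
  Row 1: "dmfa"
  Row 2: "kp"
First row length: 2

2


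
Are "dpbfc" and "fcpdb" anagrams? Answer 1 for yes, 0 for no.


Strings: "dpbfc", "fcpdb"
Sorted first:  bcdfp
Sorted second: bcdfp
Sorted forms match => anagrams

1


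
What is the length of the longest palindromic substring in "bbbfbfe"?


Input: "bbbfbfe"
Checking substrings for palindromes:
  [0:3] "bbb" (len 3) => palindrome
  [2:5] "bfb" (len 3) => palindrome
  [3:6] "fbf" (len 3) => palindrome
  [0:2] "bb" (len 2) => palindrome
  [1:3] "bb" (len 2) => palindrome
Longest palindromic substring: "bbb" with length 3

3


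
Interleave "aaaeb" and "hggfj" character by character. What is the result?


Interleaving "aaaeb" and "hggfj":
  Position 0: 'a' from first, 'h' from second => "ah"
  Position 1: 'a' from first, 'g' from second => "ag"
  Position 2: 'a' from first, 'g' from second => "ag"
  Position 3: 'e' from first, 'f' from second => "ef"
  Position 4: 'b' from first, 'j' from second => "bj"
Result: ahagagefbj

ahagagefbj


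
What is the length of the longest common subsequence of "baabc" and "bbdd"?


LCS of "baabc" and "bbdd"
DP table:
           b    b    d    d
      0    0    0    0    0
  b   0    1    1    1    1
  a   0    1    1    1    1
  a   0    1    1    1    1
  b   0    1    2    2    2
  c   0    1    2    2    2
LCS length = dp[5][4] = 2

2


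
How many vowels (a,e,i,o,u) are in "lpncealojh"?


Input: lpncealojh
Checking each character:
  'l' at position 0: consonant
  'p' at position 1: consonant
  'n' at position 2: consonant
  'c' at position 3: consonant
  'e' at position 4: vowel (running total: 1)
  'a' at position 5: vowel (running total: 2)
  'l' at position 6: consonant
  'o' at position 7: vowel (running total: 3)
  'j' at position 8: consonant
  'h' at position 9: consonant
Total vowels: 3

3


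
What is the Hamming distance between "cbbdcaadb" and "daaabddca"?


Comparing "cbbdcaadb" and "daaabddca" position by position:
  Position 0: 'c' vs 'd' => differ
  Position 1: 'b' vs 'a' => differ
  Position 2: 'b' vs 'a' => differ
  Position 3: 'd' vs 'a' => differ
  Position 4: 'c' vs 'b' => differ
  Position 5: 'a' vs 'd' => differ
  Position 6: 'a' vs 'd' => differ
  Position 7: 'd' vs 'c' => differ
  Position 8: 'b' vs 'a' => differ
Total differences (Hamming distance): 9

9


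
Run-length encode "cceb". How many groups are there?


Input: cceb
Scanning for consecutive runs:
  Group 1: 'c' x 2 (positions 0-1)
  Group 2: 'e' x 1 (positions 2-2)
  Group 3: 'b' x 1 (positions 3-3)
Total groups: 3

3


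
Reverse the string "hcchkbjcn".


Input: hcchkbjcn
Reading characters right to left:
  Position 8: 'n'
  Position 7: 'c'
  Position 6: 'j'
  Position 5: 'b'
  Position 4: 'k'
  Position 3: 'h'
  Position 2: 'c'
  Position 1: 'c'
  Position 0: 'h'
Reversed: ncjbkhcch

ncjbkhcch


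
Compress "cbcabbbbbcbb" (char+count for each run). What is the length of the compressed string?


Input: cbcabbbbbcbb
Runs:
  'c' x 1 => "c1"
  'b' x 1 => "b1"
  'c' x 1 => "c1"
  'a' x 1 => "a1"
  'b' x 5 => "b5"
  'c' x 1 => "c1"
  'b' x 2 => "b2"
Compressed: "c1b1c1a1b5c1b2"
Compressed length: 14

14


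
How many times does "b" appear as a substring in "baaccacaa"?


Searching for "b" in "baaccacaa"
Scanning each position:
  Position 0: "b" => MATCH
  Position 1: "a" => no
  Position 2: "a" => no
  Position 3: "c" => no
  Position 4: "c" => no
  Position 5: "a" => no
  Position 6: "c" => no
  Position 7: "a" => no
  Position 8: "a" => no
Total occurrences: 1

1


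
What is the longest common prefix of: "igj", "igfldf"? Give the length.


Words: igj, igfldf
  Position 0: all 'i' => match
  Position 1: all 'g' => match
  Position 2: ('j', 'f') => mismatch, stop
LCP = "ig" (length 2)

2


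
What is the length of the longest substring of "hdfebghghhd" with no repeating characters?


Input: "hdfebghghhd"
Sliding window (track last position of each char):
  Position 0 ('h'): window [0,0] length 1 -- new best
  Position 1 ('d'): window [0,1] length 2 -- new best
  Position 2 ('f'): window [0,2] length 3 -- new best
  Position 3 ('e'): window [0,3] length 4 -- new best
  Position 4 ('b'): window [0,4] length 5 -- new best
  Position 5 ('g'): window [0,5] length 6 -- new best
  Position 6 ('h'): repeat (last at 0), move window start to 1
  Position 6 ('h'): window [1,6] length 6
  Position 7 ('g'): repeat (last at 5), move window start to 6
  Position 7 ('g'): window [6,7] length 2
  Position 8 ('h'): repeat (last at 6), move window start to 7
  Position 8 ('h'): window [7,8] length 2
  Position 9 ('h'): repeat (last at 8), move window start to 9
  Position 9 ('h'): window [9,9] length 1
  Position 10 ('d'): window [9,10] length 2
Longest substring with no repeats: "hdfebg" with length 6

6


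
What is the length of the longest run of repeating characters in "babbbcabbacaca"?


Input: "babbbcabbacaca"
Scanning for longest run:
  Position 1 ('a'): new char, reset run to 1
  Position 2 ('b'): new char, reset run to 1
  Position 3 ('b'): continues run of 'b', length=2
  Position 4 ('b'): continues run of 'b', length=3
  Position 5 ('c'): new char, reset run to 1
  Position 6 ('a'): new char, reset run to 1
  Position 7 ('b'): new char, reset run to 1
  Position 8 ('b'): continues run of 'b', length=2
  Position 9 ('a'): new char, reset run to 1
  Position 10 ('c'): new char, reset run to 1
  Position 11 ('a'): new char, reset run to 1
  Position 12 ('c'): new char, reset run to 1
  Position 13 ('a'): new char, reset run to 1
Longest run: 'b' with length 3

3


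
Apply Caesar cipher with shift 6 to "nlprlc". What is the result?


Caesar cipher: shift "nlprlc" by 6
  'n' (pos 13) + 6 = pos 19 = 't'
  'l' (pos 11) + 6 = pos 17 = 'r'
  'p' (pos 15) + 6 = pos 21 = 'v'
  'r' (pos 17) + 6 = pos 23 = 'x'
  'l' (pos 11) + 6 = pos 17 = 'r'
  'c' (pos 2) + 6 = pos 8 = 'i'
Result: trvxri

trvxri


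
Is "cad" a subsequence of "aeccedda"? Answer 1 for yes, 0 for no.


Check if "cad" is a subsequence of "aeccedda"
Greedy scan:
  Position 0 ('a'): no match needed
  Position 1 ('e'): no match needed
  Position 2 ('c'): matches sub[0] = 'c'
  Position 3 ('c'): no match needed
  Position 4 ('e'): no match needed
  Position 5 ('d'): no match needed
  Position 6 ('d'): no match needed
  Position 7 ('a'): matches sub[1] = 'a'
Only matched 2/3 characters => not a subsequence

0


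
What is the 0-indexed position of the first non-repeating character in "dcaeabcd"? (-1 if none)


Input: dcaeabcd
Character frequencies:
  'a': 2
  'b': 1
  'c': 2
  'd': 2
  'e': 1
Scanning left to right for freq == 1:
  Position 0 ('d'): freq=2, skip
  Position 1 ('c'): freq=2, skip
  Position 2 ('a'): freq=2, skip
  Position 3 ('e'): unique! => answer = 3

3


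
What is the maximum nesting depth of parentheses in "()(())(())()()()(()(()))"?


Input: "()(())(())()()()(()(()))"
Tracking depth:
  Position 0 '(': depth becomes 1
  Position 1 ')': depth becomes 0
  Position 2 '(': depth becomes 1
  Position 3 '(': depth becomes 2
  Position 4 ')': depth becomes 1
  Position 5 ')': depth becomes 0
  Position 6 '(': depth becomes 1
  Position 7 '(': depth becomes 2
  Position 8 ')': depth becomes 1
  Position 9 ')': depth becomes 0
  Position 10 '(': depth becomes 1
  Position 11 ')': depth becomes 0
  Position 12 '(': depth becomes 1
  Position 13 ')': depth becomes 0
  Position 14 '(': depth becomes 1
  Position 15 ')': depth becomes 0
  Position 16 '(': depth becomes 1
  Position 17 '(': depth becomes 2
  Position 18 ')': depth becomes 1
  Position 19 '(': depth becomes 2
  Position 20 '(': depth becomes 3
  Position 21 ')': depth becomes 2
  Position 22 ')': depth becomes 1
  Position 23 ')': depth becomes 0
Maximum depth reached: 3

3


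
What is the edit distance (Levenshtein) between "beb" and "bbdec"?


Computing edit distance: "beb" -> "bbdec"
DP table:
           b    b    d    e    c
      0    1    2    3    4    5
  b   1    0    1    2    3    4
  e   2    1    1    2    2    3
  b   3    2    1    2    3    3
Edit distance = dp[3][5] = 3

3


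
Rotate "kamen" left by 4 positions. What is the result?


Input: "kamen", rotate left by 4
First 4 characters: "kame"
Remaining characters: "n"
Concatenate remaining + first: "n" + "kame" = "nkame"

nkame


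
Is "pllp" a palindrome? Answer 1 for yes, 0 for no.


Input: pllp
Reversed: pllp
  Compare pos 0 ('p') with pos 3 ('p'): match
  Compare pos 1 ('l') with pos 2 ('l'): match
Result: palindrome

1


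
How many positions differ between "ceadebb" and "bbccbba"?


Comparing "ceadebb" and "bbccbba" position by position:
  Position 0: 'c' vs 'b' => DIFFER
  Position 1: 'e' vs 'b' => DIFFER
  Position 2: 'a' vs 'c' => DIFFER
  Position 3: 'd' vs 'c' => DIFFER
  Position 4: 'e' vs 'b' => DIFFER
  Position 5: 'b' vs 'b' => same
  Position 6: 'b' vs 'a' => DIFFER
Positions that differ: 6

6


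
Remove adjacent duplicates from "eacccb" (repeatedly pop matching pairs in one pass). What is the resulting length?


Input: eacccb
Stack-based adjacent duplicate removal:
  Read 'e': push. Stack: e
  Read 'a': push. Stack: ea
  Read 'c': push. Stack: eac
  Read 'c': matches stack top 'c' => pop. Stack: ea
  Read 'c': push. Stack: eac
  Read 'b': push. Stack: eacb
Final stack: "eacb" (length 4)

4


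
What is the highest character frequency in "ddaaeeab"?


Input: ddaaeeab
Character counts:
  'a': 3
  'b': 1
  'd': 2
  'e': 2
Maximum frequency: 3

3


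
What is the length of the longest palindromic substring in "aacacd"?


Input: "aacacd"
Checking substrings for palindromes:
  [1:4] "aca" (len 3) => palindrome
  [2:5] "cac" (len 3) => palindrome
  [0:2] "aa" (len 2) => palindrome
Longest palindromic substring: "aca" with length 3

3


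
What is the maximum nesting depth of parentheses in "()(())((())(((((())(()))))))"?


Input: "()(())((())(((((())(()))))))"
Tracking depth:
  Position 0 '(': depth becomes 1
  Position 1 ')': depth becomes 0
  Position 2 '(': depth becomes 1
  Position 3 '(': depth becomes 2
  Position 4 ')': depth becomes 1
  Position 5 ')': depth becomes 0
  Position 6 '(': depth becomes 1
  Position 7 '(': depth becomes 2
  Position 8 '(': depth becomes 3
  Position 9 ')': depth becomes 2
  Position 10 ')': depth becomes 1
  Position 11 '(': depth becomes 2
  Position 12 '(': depth becomes 3
  Position 13 '(': depth becomes 4
  Position 14 '(': depth becomes 5
  Position 15 '(': depth becomes 6
  Position 16 '(': depth becomes 7
  Position 17 ')': depth becomes 6
  Position 18 ')': depth becomes 5
  Position 19 '(': depth becomes 6
  Position 20 '(': depth becomes 7
  Position 21 ')': depth becomes 6
  Position 22 ')': depth becomes 5
  Position 23 ')': depth becomes 4
  Position 24 ')': depth becomes 3
  Position 25 ')': depth becomes 2
  Position 26 ')': depth becomes 1
  Position 27 ')': depth becomes 0
Maximum depth reached: 7

7


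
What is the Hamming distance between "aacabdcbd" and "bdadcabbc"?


Comparing "aacabdcbd" and "bdadcabbc" position by position:
  Position 0: 'a' vs 'b' => differ
  Position 1: 'a' vs 'd' => differ
  Position 2: 'c' vs 'a' => differ
  Position 3: 'a' vs 'd' => differ
  Position 4: 'b' vs 'c' => differ
  Position 5: 'd' vs 'a' => differ
  Position 6: 'c' vs 'b' => differ
  Position 7: 'b' vs 'b' => same
  Position 8: 'd' vs 'c' => differ
Total differences (Hamming distance): 8

8


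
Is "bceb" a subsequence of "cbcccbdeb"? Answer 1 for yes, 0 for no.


Check if "bceb" is a subsequence of "cbcccbdeb"
Greedy scan:
  Position 0 ('c'): no match needed
  Position 1 ('b'): matches sub[0] = 'b'
  Position 2 ('c'): matches sub[1] = 'c'
  Position 3 ('c'): no match needed
  Position 4 ('c'): no match needed
  Position 5 ('b'): no match needed
  Position 6 ('d'): no match needed
  Position 7 ('e'): matches sub[2] = 'e'
  Position 8 ('b'): matches sub[3] = 'b'
All 4 characters matched => is a subsequence

1


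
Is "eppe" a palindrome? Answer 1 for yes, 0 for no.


Input: eppe
Reversed: eppe
  Compare pos 0 ('e') with pos 3 ('e'): match
  Compare pos 1 ('p') with pos 2 ('p'): match
Result: palindrome

1


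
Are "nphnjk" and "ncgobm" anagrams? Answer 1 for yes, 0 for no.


Strings: "nphnjk", "ncgobm"
Sorted first:  hjknnp
Sorted second: bcgmno
Differ at position 0: 'h' vs 'b' => not anagrams

0


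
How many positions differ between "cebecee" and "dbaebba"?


Comparing "cebecee" and "dbaebba" position by position:
  Position 0: 'c' vs 'd' => DIFFER
  Position 1: 'e' vs 'b' => DIFFER
  Position 2: 'b' vs 'a' => DIFFER
  Position 3: 'e' vs 'e' => same
  Position 4: 'c' vs 'b' => DIFFER
  Position 5: 'e' vs 'b' => DIFFER
  Position 6: 'e' vs 'a' => DIFFER
Positions that differ: 6

6


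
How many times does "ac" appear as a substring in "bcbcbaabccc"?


Searching for "ac" in "bcbcbaabccc"
Scanning each position:
  Position 0: "bc" => no
  Position 1: "cb" => no
  Position 2: "bc" => no
  Position 3: "cb" => no
  Position 4: "ba" => no
  Position 5: "aa" => no
  Position 6: "ab" => no
  Position 7: "bc" => no
  Position 8: "cc" => no
  Position 9: "cc" => no
Total occurrences: 0

0


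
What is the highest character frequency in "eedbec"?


Input: eedbec
Character counts:
  'b': 1
  'c': 1
  'd': 1
  'e': 3
Maximum frequency: 3

3


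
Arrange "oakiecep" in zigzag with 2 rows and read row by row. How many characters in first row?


Zigzag "oakiecep" into 2 rows:
Placing characters:
  'o' => row 0
  'a' => row 1
  'k' => row 0
  'i' => row 1
  'e' => row 0
  'c' => row 1
  'e' => row 0
  'p' => row 1
Rows:
  Row 0: "okee"
  Row 1: "aicp"
First row length: 4

4


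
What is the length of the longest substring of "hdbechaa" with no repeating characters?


Input: "hdbechaa"
Sliding window (track last position of each char):
  Position 0 ('h'): window [0,0] length 1 -- new best
  Position 1 ('d'): window [0,1] length 2 -- new best
  Position 2 ('b'): window [0,2] length 3 -- new best
  Position 3 ('e'): window [0,3] length 4 -- new best
  Position 4 ('c'): window [0,4] length 5 -- new best
  Position 5 ('h'): repeat (last at 0), move window start to 1
  Position 5 ('h'): window [1,5] length 5
  Position 6 ('a'): window [1,6] length 6 -- new best
  Position 7 ('a'): repeat (last at 6), move window start to 7
  Position 7 ('a'): window [7,7] length 1
Longest substring with no repeats: "dbecha" with length 6

6


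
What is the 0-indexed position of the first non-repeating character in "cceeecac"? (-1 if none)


Input: cceeecac
Character frequencies:
  'a': 1
  'c': 4
  'e': 3
Scanning left to right for freq == 1:
  Position 0 ('c'): freq=4, skip
  Position 1 ('c'): freq=4, skip
  Position 2 ('e'): freq=3, skip
  Position 3 ('e'): freq=3, skip
  Position 4 ('e'): freq=3, skip
  Position 5 ('c'): freq=4, skip
  Position 6 ('a'): unique! => answer = 6

6


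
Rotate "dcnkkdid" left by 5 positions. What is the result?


Input: "dcnkkdid", rotate left by 5
First 5 characters: "dcnkk"
Remaining characters: "did"
Concatenate remaining + first: "did" + "dcnkk" = "diddcnkk"

diddcnkk


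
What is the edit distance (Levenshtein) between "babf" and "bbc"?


Computing edit distance: "babf" -> "bbc"
DP table:
           b    b    c
      0    1    2    3
  b   1    0    1    2
  a   2    1    1    2
  b   3    2    1    2
  f   4    3    2    2
Edit distance = dp[4][3] = 2

2


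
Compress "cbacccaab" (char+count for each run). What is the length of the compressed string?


Input: cbacccaab
Runs:
  'c' x 1 => "c1"
  'b' x 1 => "b1"
  'a' x 1 => "a1"
  'c' x 3 => "c3"
  'a' x 2 => "a2"
  'b' x 1 => "b1"
Compressed: "c1b1a1c3a2b1"
Compressed length: 12

12


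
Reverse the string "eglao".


Input: eglao
Reading characters right to left:
  Position 4: 'o'
  Position 3: 'a'
  Position 2: 'l'
  Position 1: 'g'
  Position 0: 'e'
Reversed: oalge

oalge


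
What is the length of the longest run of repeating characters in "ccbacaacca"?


Input: "ccbacaacca"
Scanning for longest run:
  Position 1 ('c'): continues run of 'c', length=2
  Position 2 ('b'): new char, reset run to 1
  Position 3 ('a'): new char, reset run to 1
  Position 4 ('c'): new char, reset run to 1
  Position 5 ('a'): new char, reset run to 1
  Position 6 ('a'): continues run of 'a', length=2
  Position 7 ('c'): new char, reset run to 1
  Position 8 ('c'): continues run of 'c', length=2
  Position 9 ('a'): new char, reset run to 1
Longest run: 'c' with length 2

2


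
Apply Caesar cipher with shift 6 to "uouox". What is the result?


Caesar cipher: shift "uouox" by 6
  'u' (pos 20) + 6 = pos 0 = 'a'
  'o' (pos 14) + 6 = pos 20 = 'u'
  'u' (pos 20) + 6 = pos 0 = 'a'
  'o' (pos 14) + 6 = pos 20 = 'u'
  'x' (pos 23) + 6 = pos 3 = 'd'
Result: auaud

auaud


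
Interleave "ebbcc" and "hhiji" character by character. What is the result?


Interleaving "ebbcc" and "hhiji":
  Position 0: 'e' from first, 'h' from second => "eh"
  Position 1: 'b' from first, 'h' from second => "bh"
  Position 2: 'b' from first, 'i' from second => "bi"
  Position 3: 'c' from first, 'j' from second => "cj"
  Position 4: 'c' from first, 'i' from second => "ci"
Result: ehbhbicjci

ehbhbicjci


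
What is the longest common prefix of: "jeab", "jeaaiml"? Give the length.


Words: jeab, jeaaiml
  Position 0: all 'j' => match
  Position 1: all 'e' => match
  Position 2: all 'a' => match
  Position 3: ('b', 'a') => mismatch, stop
LCP = "jea" (length 3)

3


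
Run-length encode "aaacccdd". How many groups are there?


Input: aaacccdd
Scanning for consecutive runs:
  Group 1: 'a' x 3 (positions 0-2)
  Group 2: 'c' x 3 (positions 3-5)
  Group 3: 'd' x 2 (positions 6-7)
Total groups: 3

3


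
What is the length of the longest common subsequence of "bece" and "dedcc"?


LCS of "bece" and "dedcc"
DP table:
           d    e    d    c    c
      0    0    0    0    0    0
  b   0    0    0    0    0    0
  e   0    0    1    1    1    1
  c   0    0    1    1    2    2
  e   0    0    1    1    2    2
LCS length = dp[4][5] = 2

2


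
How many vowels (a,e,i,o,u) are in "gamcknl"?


Input: gamcknl
Checking each character:
  'g' at position 0: consonant
  'a' at position 1: vowel (running total: 1)
  'm' at position 2: consonant
  'c' at position 3: consonant
  'k' at position 4: consonant
  'n' at position 5: consonant
  'l' at position 6: consonant
Total vowels: 1

1


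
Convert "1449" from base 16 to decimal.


Input: "1449" in base 16
Positional expansion:
  Digit '1' (value 1) x 16^3 = 4096
  Digit '4' (value 4) x 16^2 = 1024
  Digit '4' (value 4) x 16^1 = 64
  Digit '9' (value 9) x 16^0 = 9
Sum = 5193

5193


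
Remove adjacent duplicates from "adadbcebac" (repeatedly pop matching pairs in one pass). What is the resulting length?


Input: adadbcebac
Stack-based adjacent duplicate removal:
  Read 'a': push. Stack: a
  Read 'd': push. Stack: ad
  Read 'a': push. Stack: ada
  Read 'd': push. Stack: adad
  Read 'b': push. Stack: adadb
  Read 'c': push. Stack: adadbc
  Read 'e': push. Stack: adadbce
  Read 'b': push. Stack: adadbceb
  Read 'a': push. Stack: adadbceba
  Read 'c': push. Stack: adadbcebac
Final stack: "adadbcebac" (length 10)

10


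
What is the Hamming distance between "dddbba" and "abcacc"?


Comparing "dddbba" and "abcacc" position by position:
  Position 0: 'd' vs 'a' => differ
  Position 1: 'd' vs 'b' => differ
  Position 2: 'd' vs 'c' => differ
  Position 3: 'b' vs 'a' => differ
  Position 4: 'b' vs 'c' => differ
  Position 5: 'a' vs 'c' => differ
Total differences (Hamming distance): 6

6


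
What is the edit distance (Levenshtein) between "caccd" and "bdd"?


Computing edit distance: "caccd" -> "bdd"
DP table:
           b    d    d
      0    1    2    3
  c   1    1    2    3
  a   2    2    2    3
  c   3    3    3    3
  c   4    4    4    4
  d   5    5    4    4
Edit distance = dp[5][3] = 4

4


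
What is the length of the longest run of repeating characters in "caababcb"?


Input: "caababcb"
Scanning for longest run:
  Position 1 ('a'): new char, reset run to 1
  Position 2 ('a'): continues run of 'a', length=2
  Position 3 ('b'): new char, reset run to 1
  Position 4 ('a'): new char, reset run to 1
  Position 5 ('b'): new char, reset run to 1
  Position 6 ('c'): new char, reset run to 1
  Position 7 ('b'): new char, reset run to 1
Longest run: 'a' with length 2

2


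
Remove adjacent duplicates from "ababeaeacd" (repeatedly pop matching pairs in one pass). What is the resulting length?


Input: ababeaeacd
Stack-based adjacent duplicate removal:
  Read 'a': push. Stack: a
  Read 'b': push. Stack: ab
  Read 'a': push. Stack: aba
  Read 'b': push. Stack: abab
  Read 'e': push. Stack: ababe
  Read 'a': push. Stack: ababea
  Read 'e': push. Stack: ababeae
  Read 'a': push. Stack: ababeaea
  Read 'c': push. Stack: ababeaeac
  Read 'd': push. Stack: ababeaeacd
Final stack: "ababeaeacd" (length 10)

10
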